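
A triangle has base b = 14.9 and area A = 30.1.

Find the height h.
A = ½·b·h  ⇒  h = 2A/b = 2·30.1/14.9 = 60.2/14.9 ≈ 4.04027

h = 4.04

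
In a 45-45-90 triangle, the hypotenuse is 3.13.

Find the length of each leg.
In a 45-45-90 triangle hypotenuse = leg·√2, so leg = hypotenuse/√2.
Leg = 3.13/√2 ≈ 3.13/1.41421 ≈ 2.21324

Each leg = 2.213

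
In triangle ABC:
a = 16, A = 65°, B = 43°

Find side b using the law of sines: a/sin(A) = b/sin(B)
a/sin(A) = b/sin(B)  ⇒  b = a·sin(B)/sin(A) = 16·sin(43°)/sin(65°)
sin(43°) ≈ 0.681998, sin(65°) ≈ 0.906308
b ≈ 16·0.681998/0.906308 ≈ 10.912/0.906308 ≈ 12.04

b = 12.04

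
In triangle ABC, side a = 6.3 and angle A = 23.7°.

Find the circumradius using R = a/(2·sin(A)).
R = a/(2·sin(A)) = 6.3/(2·sin(23.7°))
sin(23.7°) ≈ 0.401948
R ≈ 6.3/(2·0.401948) = 6.3/0.803896 ≈ 7.83684

R = 7.837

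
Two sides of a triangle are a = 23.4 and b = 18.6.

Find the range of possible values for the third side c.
Triangle inequality: |a − b| < c < a + b
|a − b| = |23.4 − 18.6| = 4.8
a + b = 23.4 + 18.6 = 42

4.8 < c < 42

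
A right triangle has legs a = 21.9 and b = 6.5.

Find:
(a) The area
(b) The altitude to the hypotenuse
(a) The legs are perpendicular, so Area = ½·a·b = ½·21.9·6.5 = ½·142.35 = 71.175
(b) Hypotenuse c = √(a² + b²) = √(479.61 + 42.25) = √521.86 ≈ 22.8443
    Area = ½·c·h_c  ⇒  h_c = 2·Area/c = 142.35/22.8443 ≈ 6.23133

Area = 71.175, h_c = 6.231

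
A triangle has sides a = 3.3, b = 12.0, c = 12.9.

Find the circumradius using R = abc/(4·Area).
First find the area with Heron's formula.
s = (3.3 + 12.0 + 12.9)/2 = 14.1
Area = √(s(s−a)(s−b)(s−c)) = √(14.1·10.8·2.1·1.2) ≈ √383.746 ≈ 19.5894
abc = 3.3·12.0·12.9 = 510.84
R = abc/(4·Area) ≈ 510.84/(4·19.5894) = 510.84/78.3577 ≈ 6.51933

R = 6.519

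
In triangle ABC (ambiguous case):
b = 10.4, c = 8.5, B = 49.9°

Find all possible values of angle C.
b/sin(B) = c/sin(C)  ⇒  sin(C) = c·sin(B)/b = 8.5·sin(49.9°)/10.4
sin(49.9°) ≈ 0.764921
sin(C) ≈ 8.5·0.764921/10.4 ≈ 6.50183/10.4 ≈ 0.625176
Candidate 1: C₁ = arcsin(0.625176) ≈ 38.6951°  →  A = 180° − 49.9° − 38.6951° ≈ 91.4049° > 0, valid
Candidate 2: C₂ = 180° − C₁ ≈ 141.305°  →  A = 180° − 49.9° − 141.305° ≈ -11.2049° ≤ 0, not a valid triangle

C = 38.7° (one solution)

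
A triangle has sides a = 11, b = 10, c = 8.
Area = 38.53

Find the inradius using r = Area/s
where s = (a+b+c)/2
s = (11 + 10 + 8)/2 = 29/2 = 14.5
r = Area/s = 38.53/14.5 ≈ 2.65724

r = 2.657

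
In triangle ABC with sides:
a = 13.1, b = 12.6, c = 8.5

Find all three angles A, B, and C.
Law of cosines for each angle (a² = 171.61, b² = 158.76, c² = 72.25):
cos(A) = (b² + c² − a²)/(2bc) = (158.76 + 72.25 − 171.61)/(2·12.6·8.5) = 59.4/214.2 ≈ 0.277311  ⇒  A ≈ 73.9002°
cos(B) = (a² + c² − b²)/(2ac) = (171.61 + 72.25 − 158.76)/(2·13.1·8.5) = 85.1/222.7 ≈ 0.382128  ⇒  B ≈ 67.5344°
cos(C) = (a² + b² − c²)/(2ab) = (171.61 + 158.76 − 72.25)/(2·13.1·12.6) = 258.12/330.12 ≈ 0.781897  ⇒  C ≈ 38.5654°
Check: A + B + C ≈ 180°

A = 73.9°, B = 67.53°, C = 38.57°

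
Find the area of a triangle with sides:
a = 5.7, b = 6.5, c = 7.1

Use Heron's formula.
s = (5.7 + 6.5 + 7.1)/2 = 19.3/2 = 9.65
s − a = 3.95, s − b = 3.15, s − c = 2.55
s(s−a)(s−b)(s−c) = 9.65·3.95·3.15·2.55 ≈ 306.179
Area = √306.179 ≈ 17.498

Area = 17.5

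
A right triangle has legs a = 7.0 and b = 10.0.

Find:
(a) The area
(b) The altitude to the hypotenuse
(a) The legs are perpendicular, so Area = ½·a·b = ½·7.0·10.0 = ½·70 = 35
(b) Hypotenuse c = √(a² + b²) = √(49 + 100) = √149 ≈ 12.2066
    Area = ½·c·h_c  ⇒  h_c = 2·Area/c = 70/12.2066 ≈ 5.73462

Area = 35, h_c = 5.735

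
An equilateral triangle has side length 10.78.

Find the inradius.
r = Area/s with s the semi-perimeter.
Area = (√3/4)·10.78² = (√3/4)·116.2084 ≈ 0.433013·116.2084 ≈ 50.3197
s = 3·10.78/2 = 16.17
r ≈ 50.3197/16.17 ≈ 3.11192
(Equivalently r = side/(2√3) = 10.78/3.4641 ≈ 3.11192.)

r = 3.112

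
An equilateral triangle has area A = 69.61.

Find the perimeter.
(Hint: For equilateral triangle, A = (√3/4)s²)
A = (√3/4)s²  ⇒  s² = 4A/√3 = 4·69.61/√3 = 278.44/1.73205 ≈ 160.757
s ≈ √160.757 ≈ 12.679
Perimeter = 3s ≈ 3·12.679 ≈ 38.037

Perimeter = 38.04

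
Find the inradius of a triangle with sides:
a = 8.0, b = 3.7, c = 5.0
r = Area/s where s is the semi-perimeter.
s = (8.0 + 3.7 + 5.0)/2 = 16.7/2 = 8.35
Area = √(s(s−a)(s−b)(s−c)) = √(8.35·0.35·4.65·3.35) ≈ √45.5252 ≈ 6.74724
r ≈ 6.74724/8.35 ≈ 0.808053

r = 0.8081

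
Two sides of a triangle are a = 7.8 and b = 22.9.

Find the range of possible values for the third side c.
Triangle inequality: |a − b| < c < a + b
|a − b| = |7.8 − 22.9| = 15.1
a + b = 7.8 + 22.9 = 30.7

15.1 < c < 30.7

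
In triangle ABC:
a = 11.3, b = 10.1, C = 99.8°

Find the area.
Two sides and the included angle (SAS): A = ½·a·b·sin(C) = ½·11.3·10.1·sin(99.8°)
sin(99.8°) ≈ 0.985408
A ≈ ½·114.13·0.985408 = 57.065·0.985408 ≈ 56.2323

Area = 56.23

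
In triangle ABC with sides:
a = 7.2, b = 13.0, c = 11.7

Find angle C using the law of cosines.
c² = a² + b² − 2ab·cos(C)  ⇒  cos(C) = (a² + b² − c²)/(2ab)
cos(C) = (7.2² + 13.0² − 11.7²)/(2·7.2·13.0) = (51.84 + 169 − 136.89)/187.2 = 83.95/187.2 ≈ 0.448451
C = arccos(0.448451) ≈ 63.3557°

C = 63.36°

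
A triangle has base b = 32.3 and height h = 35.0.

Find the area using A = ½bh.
A = ½·b·h = ½·32.3·35.0 = ½·1130.5 = 565.25

Area = 565.25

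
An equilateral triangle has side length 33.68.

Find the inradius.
r = Area/s with s the semi-perimeter.
Area = (√3/4)·33.68² = (√3/4)·1134.3424 ≈ 0.433013·1134.3424 ≈ 491.185
s = 3·33.68/2 = 50.52
r ≈ 491.185/50.52 ≈ 9.72258
(Equivalently r = side/(2√3) = 33.68/3.4641 ≈ 9.72258.)

r = 9.723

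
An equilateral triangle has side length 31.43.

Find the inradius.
r = Area/s with s the semi-perimeter.
Area = (√3/4)·31.43² = (√3/4)·987.8449 ≈ 0.433013·987.8449 ≈ 427.749
s = 3·31.43/2 = 47.145
r ≈ 427.749/47.145 ≈ 9.07306
(Equivalently r = side/(2√3) = 31.43/3.4641 ≈ 9.07306.)

r = 9.073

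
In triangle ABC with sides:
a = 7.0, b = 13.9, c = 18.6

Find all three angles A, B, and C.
Law of cosines for each angle (a² = 49, b² = 193.21, c² = 345.96):
cos(A) = (b² + c² − a²)/(2bc) = (193.21 + 345.96 − 49)/(2·13.9·18.6) = 490.17/517.08 ≈ 0.947958  ⇒  A ≈ 18.566°
cos(B) = (a² + c² − b²)/(2ac) = (49 + 345.96 − 193.21)/(2·7.0·18.6) = 201.75/260.4 ≈ 0.77477  ⇒  B ≈ 39.2159°
cos(C) = (a² + b² − c²)/(2ab) = (49 + 193.21 − 345.96)/(2·7.0·13.9) = -103.75/194.6 ≈ -0.533145  ⇒  C ≈ 122.218°
Check: A + B + C ≈ 180°

A = 18.57°, B = 39.22°, C = 122.2°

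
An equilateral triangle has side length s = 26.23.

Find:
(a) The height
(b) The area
(a) The height splits the triangle into two 30-60-90 halves: h = s·√3/2 = 26.23·1.73205/2 ≈ 45.4317/2 ≈ 22.7158
(b) Area = (√3/4)·s² = (√3/4)·26.23² = (√3/4)·688.0129 ≈ 0.433013·688.0129 ≈ 297.918

Height = 22.72, Area = 297.9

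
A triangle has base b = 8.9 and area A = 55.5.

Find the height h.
A = ½·b·h  ⇒  h = 2A/b = 2·55.5/8.9 = 111/8.9 ≈ 12.4719

h = 12.47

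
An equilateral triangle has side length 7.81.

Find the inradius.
r = Area/s with s the semi-perimeter.
Area = (√3/4)·7.81² = (√3/4)·60.9961 ≈ 0.433013·60.9961 ≈ 26.4121
s = 3·7.81/2 = 11.715
r ≈ 26.4121/11.715 ≈ 2.25455
(Equivalently r = side/(2√3) = 7.81/3.4641 ≈ 2.25455.)

r = 2.255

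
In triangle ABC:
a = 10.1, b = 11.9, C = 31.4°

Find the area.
Two sides and the included angle (SAS): A = ½·a·b·sin(C) = ½·10.1·11.9·sin(31.4°)
sin(31.4°) ≈ 0.52101
A ≈ ½·120.19·0.52101 = 60.095·0.52101 ≈ 31.3101

Area = 31.31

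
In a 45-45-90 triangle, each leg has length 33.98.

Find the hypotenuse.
In a 45-45-90 triangle the sides are in ratio 1 : 1 : √2, so hypotenuse = leg·√2.
Hypotenuse = 33.98·√2 ≈ 33.98·1.41421 ≈ 48.055

Hypotenuse = 33.98√2 = 48.05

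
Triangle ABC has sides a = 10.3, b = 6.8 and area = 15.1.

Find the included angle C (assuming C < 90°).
Area = ½·a·b·sin(C)  ⇒  sin(C) = 2·Area/(a·b) = 2·15.1/(10.3·6.8) = 30.2/70.04 ≈ 0.431182
C = arcsin(0.431182) ≈ 25.5426° (taking the acute solution since C < 90°)

C = 25.54°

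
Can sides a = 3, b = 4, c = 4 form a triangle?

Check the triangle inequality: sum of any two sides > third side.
a + b vs c: 3 + 4 = 7 > 4  ✓
a + c vs b: 3 + 4 = 7 > 4  ✓
b + c vs a: 4 + 4 = 8 > 3  ✓

Yes, triangle inequality satisfied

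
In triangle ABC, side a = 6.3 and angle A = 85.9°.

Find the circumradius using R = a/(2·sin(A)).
R = a/(2·sin(A)) = 6.3/(2·sin(85.9°))
sin(85.9°) ≈ 0.997441
R ≈ 6.3/(2·0.997441) = 6.3/1.99488 ≈ 3.15808

R = 3.158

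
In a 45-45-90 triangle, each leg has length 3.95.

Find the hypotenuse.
In a 45-45-90 triangle the sides are in ratio 1 : 1 : √2, so hypotenuse = leg·√2.
Hypotenuse = 3.95·√2 ≈ 3.95·1.41421 ≈ 5.58614

Hypotenuse = 3.95√2 = 5.586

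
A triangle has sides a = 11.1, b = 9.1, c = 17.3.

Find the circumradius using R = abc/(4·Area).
First find the area with Heron's formula.
s = (11.1 + 9.1 + 17.3)/2 = 18.75
Area = √(s(s−a)(s−b)(s−c)) = √(18.75·7.65·9.65·1.45) ≈ √2007.05 ≈ 44.8001
abc = 11.1·9.1·17.3 = 1747.473
R = abc/(4·Area) ≈ 1747.473/(4·44.8001) = 1747.473/179.2 ≈ 9.7515

R = 9.752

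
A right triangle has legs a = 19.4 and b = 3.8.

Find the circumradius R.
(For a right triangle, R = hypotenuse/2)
Hypotenuse c = √(a² + b²) = √(376.36 + 14.44) = √390.8 ≈ 19.7687
R = c/2 ≈ 19.7687/2 ≈ 9.88433

R = 9.884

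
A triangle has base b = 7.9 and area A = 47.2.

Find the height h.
A = ½·b·h  ⇒  h = 2A/b = 2·47.2/7.9 = 94.4/7.9 ≈ 11.9494

h = 11.95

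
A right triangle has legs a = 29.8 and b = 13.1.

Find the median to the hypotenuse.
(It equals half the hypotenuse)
Hypotenuse c = √(a² + b²) = √(888.04 + 171.61) = √1059.65 ≈ 32.5523
Median to hypotenuse = c/2 ≈ 32.5523/2 ≈ 16.2761

Median = 16.28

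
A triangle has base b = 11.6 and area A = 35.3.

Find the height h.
A = ½·b·h  ⇒  h = 2A/b = 2·35.3/11.6 = 70.6/11.6 ≈ 6.08621

h = 6.086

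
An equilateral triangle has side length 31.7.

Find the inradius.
r = Area/s with s the semi-perimeter.
Area = (√3/4)·31.7² = (√3/4)·1004.89 ≈ 0.433013·1004.89 ≈ 435.13
s = 3·31.7/2 = 47.55
r ≈ 435.13/47.55 ≈ 9.151
(Equivalently r = side/(2√3) = 31.7/3.4641 ≈ 9.151.)

r = 9.151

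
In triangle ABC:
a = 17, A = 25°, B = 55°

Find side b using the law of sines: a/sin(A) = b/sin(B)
a/sin(A) = b/sin(B)  ⇒  b = a·sin(B)/sin(A) = 17·sin(55°)/sin(25°)
sin(55°) ≈ 0.819152, sin(25°) ≈ 0.422618
b ≈ 17·0.819152/0.422618 ≈ 13.9256/0.422618 ≈ 32.9507

b = 32.95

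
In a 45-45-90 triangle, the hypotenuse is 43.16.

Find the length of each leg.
In a 45-45-90 triangle hypotenuse = leg·√2, so leg = hypotenuse/√2.
Leg = 43.16/√2 ≈ 43.16/1.41421 ≈ 30.5187

Each leg = 30.52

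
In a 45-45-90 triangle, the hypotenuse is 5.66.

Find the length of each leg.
In a 45-45-90 triangle hypotenuse = leg·√2, so leg = hypotenuse/√2.
Leg = 5.66/√2 ≈ 5.66/1.41421 ≈ 4.00222

Each leg = 4.002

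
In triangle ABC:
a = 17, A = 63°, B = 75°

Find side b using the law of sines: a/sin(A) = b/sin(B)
a/sin(A) = b/sin(B)  ⇒  b = a·sin(B)/sin(A) = 17·sin(75°)/sin(63°)
sin(75°) ≈ 0.965926, sin(63°) ≈ 0.891007
b ≈ 17·0.965926/0.891007 ≈ 16.4207/0.891007 ≈ 18.4294

b = 18.43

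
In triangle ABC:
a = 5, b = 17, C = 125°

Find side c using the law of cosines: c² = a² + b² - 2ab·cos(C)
c² = 5² + 17² − 2·5·17·cos(125°)
cos(125°) ≈ -0.573576
c² ≈ 25 + 289 − 170·(-0.573576) ≈ 314 + 97.508 ≈ 411.508
c ≈ √411.508 ≈ 20.2857

c = 20.29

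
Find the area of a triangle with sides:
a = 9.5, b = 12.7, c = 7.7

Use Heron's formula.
s = (9.5 + 12.7 + 7.7)/2 = 29.9/2 = 14.95
s − a = 5.45, s − b = 2.25, s − c = 7.25
s(s−a)(s−b)(s−c) = 14.95·5.45·2.25·7.25 ≈ 1329.1
Area = √1329.1 ≈ 36.4568

Area = 36.46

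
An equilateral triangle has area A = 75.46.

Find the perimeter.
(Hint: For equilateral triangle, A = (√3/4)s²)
A = (√3/4)s²  ⇒  s² = 4A/√3 = 4·75.46/√3 = 301.84/1.73205 ≈ 174.267
s ≈ √174.267 ≈ 13.201
Perimeter = 3s ≈ 3·13.201 ≈ 39.6031

Perimeter = 39.6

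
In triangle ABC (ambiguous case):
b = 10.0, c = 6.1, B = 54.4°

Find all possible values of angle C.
b/sin(B) = c/sin(C)  ⇒  sin(C) = c·sin(B)/b = 6.1·sin(54.4°)/10.0
sin(54.4°) ≈ 0.813101
sin(C) ≈ 6.1·0.813101/10.0 ≈ 4.95991/10.0 ≈ 0.495991
Candidate 1: C₁ = arcsin(0.495991) ≈ 29.7351°  →  A = 180° − 54.4° − 29.7351° ≈ 95.8649° > 0, valid
Candidate 2: C₂ = 180° − C₁ ≈ 150.265°  →  A = 180° − 54.4° − 150.265° ≈ -24.6649° ≤ 0, not a valid triangle

C = 29.74° (one solution)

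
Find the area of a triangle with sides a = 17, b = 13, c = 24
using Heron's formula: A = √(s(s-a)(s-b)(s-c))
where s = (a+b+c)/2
s = (17 + 13 + 24)/2 = 54/2 = 27
s − a = 10, s − b = 14, s − c = 3
s(s−a)(s−b)(s−c) = 27·10·14·3 = 11340
Area = √11340 ≈ 106.489

s = 27.0, Area = 106.5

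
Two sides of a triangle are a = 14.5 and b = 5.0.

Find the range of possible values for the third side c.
Triangle inequality: |a − b| < c < a + b
|a − b| = |14.5 − 5.0| = 9.5
a + b = 14.5 + 5.0 = 19.5

9.5 < c < 19.5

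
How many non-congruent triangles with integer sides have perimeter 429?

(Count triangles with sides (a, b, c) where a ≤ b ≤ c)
Let a ≤ b ≤ c with a + b + c = 429. The only binding inequality is a + b > c, i.e. 429 − c > c, so c < 429/2; and c ≥ 429/3 since c is the largest side.
So 143 ≤ c ≤ 214. For each c, b runs from ⌈(429 − c)/2⌉ up to c (then a = 429 − b − c satisfies 1 ≤ a ≤ b automatically), giving c − ⌈(429 − c)/2⌉ + 1 choices.
Summing over c: 1 + 2 + 4 + 5 + … + 106 + 107  (72 terms, c = 143, …, 214) = 3888
Check (closed form: nearest integer to p²/48 for even p, (p+3)²/48 for odd p): (429+3)²/48 = 432²/48 = 186624/48 ≈ 3888.00 → 3888

3888 triangles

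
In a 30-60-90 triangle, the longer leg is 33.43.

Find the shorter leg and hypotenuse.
In a 30-60-90 triangle the sides are in ratio 1 : √3 : 2, so short leg = long leg/√3 and hypotenuse = 2·(short leg).
Short leg = 33.43/√3 ≈ 33.43/1.73205 ≈ 19.3008
Hypotenuse = 2·19.3008 ≈ 38.6016

Short leg = 19.3, Hypotenuse = 38.6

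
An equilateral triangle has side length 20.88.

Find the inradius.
r = Area/s with s the semi-perimeter.
Area = (√3/4)·20.88² = (√3/4)·435.9744 ≈ 0.433013·435.9744 ≈ 188.782
s = 3·20.88/2 = 31.32
r ≈ 188.782/31.32 ≈ 6.02754
(Equivalently r = side/(2√3) = 20.88/3.4641 ≈ 6.02754.)

r = 6.028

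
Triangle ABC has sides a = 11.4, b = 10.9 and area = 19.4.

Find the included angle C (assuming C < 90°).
Area = ½·a·b·sin(C)  ⇒  sin(C) = 2·Area/(a·b) = 2·19.4/(11.4·10.9) = 38.8/124.26 ≈ 0.312249
C = arcsin(0.312249) ≈ 18.1948° (taking the acute solution since C < 90°)

C = 18.19°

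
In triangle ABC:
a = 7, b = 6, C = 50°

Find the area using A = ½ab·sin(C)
A = ½·a·b·sin(C) = ½·7·6·sin(50°)
sin(50°) ≈ 0.766044
A ≈ ½·42·0.766044 = 21·0.766044 ≈ 16.0869

Area = 16.09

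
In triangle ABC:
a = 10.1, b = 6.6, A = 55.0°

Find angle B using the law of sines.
a/sin(A) = b/sin(B)  ⇒  sin(B) = b·sin(A)/a = 6.6·sin(55.0°)/10.1
sin(55.0°) ≈ 0.819152
sin(B) ≈ 6.6·0.819152/10.1 ≈ 5.4064/10.1 ≈ 0.535287
B = arcsin(0.535287) ≈ 32.3634°
(Since b ≤ a we need B ≤ A, so the obtuse alternative 180° − 32.3634° ≈ 147.637° is rejected.)

B = 32.36°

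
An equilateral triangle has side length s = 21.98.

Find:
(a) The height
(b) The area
(a) The height splits the triangle into two 30-60-90 halves: h = s·√3/2 = 21.98·1.73205/2 ≈ 38.0705/2 ≈ 19.0352
(b) Area = (√3/4)·s² = (√3/4)·21.98² = (√3/4)·483.1204 ≈ 0.433013·483.1204 ≈ 209.197

Height = 19.04, Area = 209.2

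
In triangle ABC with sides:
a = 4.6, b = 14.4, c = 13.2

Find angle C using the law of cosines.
c² = a² + b² − 2ab·cos(C)  ⇒  cos(C) = (a² + b² − c²)/(2ab)
cos(C) = (4.6² + 14.4² − 13.2²)/(2·4.6·14.4) = (21.16 + 207.36 − 174.24)/132.48 = 54.28/132.48 ≈ 0.409722
C = arccos(0.409722) ≈ 65.8126°

C = 65.81°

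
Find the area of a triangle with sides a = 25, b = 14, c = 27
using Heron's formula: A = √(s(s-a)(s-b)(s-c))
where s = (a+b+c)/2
s = (25 + 14 + 27)/2 = 66/2 = 33
s − a = 8, s − b = 19, s − c = 6
s(s−a)(s−b)(s−c) = 33·8·19·6 = 30096
Area = √30096 ≈ 173.482

s = 33.0, Area = 173.5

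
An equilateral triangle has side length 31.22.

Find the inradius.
r = Area/s with s the semi-perimeter.
Area = (√3/4)·31.22² = (√3/4)·974.6884 ≈ 0.433013·974.6884 ≈ 422.052
s = 3·31.22/2 = 46.83
r ≈ 422.052/46.83 ≈ 9.01244
(Equivalently r = side/(2√3) = 31.22/3.4641 ≈ 9.01244.)

r = 9.012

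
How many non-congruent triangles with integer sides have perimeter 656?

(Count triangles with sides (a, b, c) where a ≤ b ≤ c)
Let a ≤ b ≤ c with a + b + c = 656. The only binding inequality is a + b > c, i.e. 656 − c > c, so c < 656/2; and c ≥ 656/3 since c is the largest side.
So 219 ≤ c ≤ 327. For each c, b runs from ⌈(656 − c)/2⌉ up to c (then a = 656 − b − c satisfies 1 ≤ a ≤ b automatically), giving c − ⌈(656 − c)/2⌉ + 1 choices.
Summing over c: 1 + 3 + 4 + 6 + … + 162 + 163  (109 terms, c = 219, …, 327) = 8965
Check (closed form: nearest integer to p²/48 for even p, (p+3)²/48 for odd p): 656²/48 = 430336/48 ≈ 8965.33 → 8965

8965 triangles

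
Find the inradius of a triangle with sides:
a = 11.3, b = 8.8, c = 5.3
r = Area/s where s is the semi-perimeter.
s = (11.3 + 8.8 + 5.3)/2 = 25.4/2 = 12.7
Area = √(s(s−a)(s−b)(s−c)) = √(12.7·1.4·3.9·7.4) ≈ √513.131 ≈ 22.6524
r ≈ 22.6524/12.7 ≈ 1.78365

r = 1.784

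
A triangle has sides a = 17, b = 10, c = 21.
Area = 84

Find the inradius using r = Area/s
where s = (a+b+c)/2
s = (17 + 10 + 21)/2 = 48/2 = 24
r = Area/s = 84/24 ≈ 3.5

r = 3.5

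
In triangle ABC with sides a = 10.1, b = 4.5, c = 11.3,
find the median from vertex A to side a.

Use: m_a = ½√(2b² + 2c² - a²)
m_a = ½√(2·4.5² + 2·11.3² − 10.1²) = ½√(2·20.25 + 2·127.69 − 102.01) = ½√(40.5 + 255.38 − 102.01) = ½√193.87
√193.87 ≈ 13.9237, so m_a ≈ 6.96186

m_a = 6.962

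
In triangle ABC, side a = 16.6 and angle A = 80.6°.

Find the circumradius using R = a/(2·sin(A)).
R = a/(2·sin(A)) = 16.6/(2·sin(80.6°))
sin(80.6°) ≈ 0.986572
R ≈ 16.6/(2·0.986572) = 16.6/1.97314 ≈ 8.41297

R = 8.413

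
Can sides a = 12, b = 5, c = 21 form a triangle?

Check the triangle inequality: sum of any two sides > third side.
a + b vs c: 12 + 5 = 17 ≤ 21  ✗
a + c vs b: 12 + 21 = 33 > 5  ✓
b + c vs a: 5 + 21 = 26 > 12  ✓

No: 12 + 5 = 17 is not > 21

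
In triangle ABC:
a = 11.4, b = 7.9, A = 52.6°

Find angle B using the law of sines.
a/sin(A) = b/sin(B)  ⇒  sin(B) = b·sin(A)/a = 7.9·sin(52.6°)/11.4
sin(52.6°) ≈ 0.794415
sin(B) ≈ 7.9·0.794415/11.4 ≈ 6.27588/11.4 ≈ 0.550515
B = arcsin(0.550515) ≈ 33.4024°
(Since b ≤ a we need B ≤ A, so the obtuse alternative 180° − 33.4024° ≈ 146.598° is rejected.)

B = 33.4°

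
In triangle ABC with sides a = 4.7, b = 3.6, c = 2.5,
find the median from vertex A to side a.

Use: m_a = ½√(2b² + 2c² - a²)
m_a = ½√(2·3.6² + 2·2.5² − 4.7²) = ½√(2·12.96 + 2·6.25 − 22.09) = ½√(25.92 + 12.5 − 22.09) = ½√16.33
√16.33 ≈ 4.04104, so m_a ≈ 2.02052

m_a = 2.021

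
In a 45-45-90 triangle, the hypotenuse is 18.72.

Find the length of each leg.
In a 45-45-90 triangle hypotenuse = leg·√2, so leg = hypotenuse/√2.
Leg = 18.72/√2 ≈ 18.72/1.41421 ≈ 13.237

Each leg = 13.24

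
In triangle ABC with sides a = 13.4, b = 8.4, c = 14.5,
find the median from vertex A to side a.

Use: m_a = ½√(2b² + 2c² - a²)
m_a = ½√(2·8.4² + 2·14.5² − 13.4²) = ½√(2·70.56 + 2·210.25 − 179.56) = ½√(141.12 + 420.5 − 179.56) = ½√382.06
√382.06 ≈ 19.5464, so m_a ≈ 9.77318

m_a = 9.773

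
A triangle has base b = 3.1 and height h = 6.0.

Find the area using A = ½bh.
A = ½·b·h = ½·3.1·6.0 = ½·18.6 = 9.3

Area = 9.3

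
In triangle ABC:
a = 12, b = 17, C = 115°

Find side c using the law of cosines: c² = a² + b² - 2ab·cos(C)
c² = 12² + 17² − 2·12·17·cos(115°)
cos(115°) ≈ -0.422618
c² ≈ 144 + 289 − 408·(-0.422618) ≈ 433 + 172.428 ≈ 605.428
c ≈ √605.428 ≈ 24.6055

c = 24.61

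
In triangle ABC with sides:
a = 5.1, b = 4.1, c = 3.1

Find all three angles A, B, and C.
Law of cosines for each angle (a² = 26.01, b² = 16.81, c² = 9.61):
cos(A) = (b² + c² − a²)/(2bc) = (16.81 + 9.61 − 26.01)/(2·4.1·3.1) = 0.41/25.42 ≈ 0.016129  ⇒  A ≈ 89.0758°
cos(B) = (a² + c² − b²)/(2ac) = (26.01 + 9.61 − 16.81)/(2·5.1·3.1) = 18.81/31.62 ≈ 0.594877  ⇒  B ≈ 53.4962°
cos(C) = (a² + b² − c²)/(2ab) = (26.01 + 16.81 − 9.61)/(2·5.1·4.1) = 33.21/41.82 ≈ 0.794118  ⇒  C ≈ 37.428°
Check: A + B + C ≈ 180°

A = 89.08°, B = 53.5°, C = 37.43°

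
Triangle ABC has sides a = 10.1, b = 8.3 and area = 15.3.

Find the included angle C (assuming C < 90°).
Area = ½·a·b·sin(C)  ⇒  sin(C) = 2·Area/(a·b) = 2·15.3/(10.1·8.3) = 30.6/83.83 ≈ 0.365024
C = arcsin(0.365024) ≈ 21.4091° (taking the acute solution since C < 90°)

C = 21.41°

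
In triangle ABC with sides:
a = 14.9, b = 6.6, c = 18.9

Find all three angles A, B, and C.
Law of cosines for each angle (a² = 222.01, b² = 43.56, c² = 357.21):
cos(A) = (b² + c² − a²)/(2bc) = (43.56 + 357.21 − 222.01)/(2·6.6·18.9) = 178.76/249.48 ≈ 0.71653  ⇒  A ≈ 44.2312°
cos(B) = (a² + c² − b²)/(2ac) = (222.01 + 357.21 − 43.56)/(2·14.9·18.9) = 535.66/563.22 ≈ 0.951067  ⇒  B ≈ 17.998°
cos(C) = (a² + b² − c²)/(2ab) = (222.01 + 43.56 − 357.21)/(2·14.9·6.6) = -91.64/196.68 ≈ -0.465935  ⇒  C ≈ 117.771°
Check: A + B + C ≈ 180°

A = 44.23°, B = 18°, C = 117.8°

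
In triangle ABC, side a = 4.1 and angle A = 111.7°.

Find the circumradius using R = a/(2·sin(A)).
R = a/(2·sin(A)) = 4.1/(2·sin(111.7°))
sin(111.7°) ≈ 0.929133
R ≈ 4.1/(2·0.929133) = 4.1/1.85827 ≈ 2.20636

R = 2.206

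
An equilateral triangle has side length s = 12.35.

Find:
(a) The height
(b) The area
(a) The height splits the triangle into two 30-60-90 halves: h = s·√3/2 = 12.35·1.73205/2 ≈ 21.3908/2 ≈ 10.6954
(b) Area = (√3/4)·s² = (√3/4)·12.35² = (√3/4)·152.5225 ≈ 0.433013·152.5225 ≈ 66.0442

Height = 10.7, Area = 66.04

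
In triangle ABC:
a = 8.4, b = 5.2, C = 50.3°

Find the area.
Two sides and the included angle (SAS): A = ½·a·b·sin(C) = ½·8.4·5.2·sin(50.3°)
sin(50.3°) ≈ 0.7694
A ≈ ½·43.68·0.7694 = 21.84·0.7694 ≈ 16.8037

Area = 16.8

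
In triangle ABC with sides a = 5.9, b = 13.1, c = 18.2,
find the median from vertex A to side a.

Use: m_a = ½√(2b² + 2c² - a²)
m_a = ½√(2·13.1² + 2·18.2² − 5.9²) = ½√(2·171.61 + 2·331.24 − 34.81) = ½√(343.22 + 662.48 − 34.81) = ½√970.89
√970.89 ≈ 31.1591, so m_a ≈ 15.5796

m_a = 15.58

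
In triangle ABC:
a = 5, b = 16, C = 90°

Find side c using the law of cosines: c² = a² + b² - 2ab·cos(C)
c² = 5² + 16² − 2·5·16·cos(90°)
cos(90°) ≈ 0
c² ≈ 25 + 256 − 160·(0) ≈ 281 − 0 ≈ 281
c ≈ √281 ≈ 16.7631

c = 16.76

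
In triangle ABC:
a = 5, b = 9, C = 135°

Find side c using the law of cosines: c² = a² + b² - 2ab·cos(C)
c² = 5² + 9² − 2·5·9·cos(135°)
cos(135°) ≈ -0.707107
c² ≈ 25 + 81 − 90·(-0.707107) ≈ 106 + 63.6396 ≈ 169.64
c ≈ √169.64 ≈ 13.0246

c = 13.02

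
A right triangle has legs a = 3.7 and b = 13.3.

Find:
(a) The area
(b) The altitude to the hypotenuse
(a) The legs are perpendicular, so Area = ½·a·b = ½·3.7·13.3 = ½·49.21 = 24.605
(b) Hypotenuse c = √(a² + b²) = √(13.69 + 176.89) = √190.58 ≈ 13.8051
    Area = ½·c·h_c  ⇒  h_c = 2·Area/c = 49.21/13.8051 ≈ 3.56463

Area = 24.605, h_c = 3.565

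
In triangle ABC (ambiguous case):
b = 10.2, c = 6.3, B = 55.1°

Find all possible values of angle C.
b/sin(B) = c/sin(C)  ⇒  sin(C) = c·sin(B)/b = 6.3·sin(55.1°)/10.2
sin(55.1°) ≈ 0.820152
sin(C) ≈ 6.3·0.820152/10.2 ≈ 5.16696/10.2 ≈ 0.506564
Candidate 1: C₁ = arcsin(0.506564) ≈ 30.4353°  →  A = 180° − 55.1° − 30.4353° ≈ 94.4647° > 0, valid
Candidate 2: C₂ = 180° − C₁ ≈ 149.565°  →  A = 180° − 55.1° − 149.565° ≈ -24.6647° ≤ 0, not a valid triangle

C = 30.44° (one solution)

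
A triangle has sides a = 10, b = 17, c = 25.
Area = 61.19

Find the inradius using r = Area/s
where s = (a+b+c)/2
s = (10 + 17 + 25)/2 = 52/2 = 26
r = Area/s = 61.19/26 ≈ 2.35346

r = 2.353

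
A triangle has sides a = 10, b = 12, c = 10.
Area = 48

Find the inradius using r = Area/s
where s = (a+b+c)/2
s = (10 + 12 + 10)/2 = 32/2 = 16
r = Area/s = 48/16 ≈ 3

r = 3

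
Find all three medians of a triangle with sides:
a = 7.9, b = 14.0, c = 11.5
Median formula: m_a = ½√(2b² + 2c² − a²) (and cyclically). a² = 62.41, b² = 196, c² = 132.25.
m_a = ½√(2·196 + 2·132.25 − 62.41) = ½√594.09 ≈ ½·24.374 ≈ 12.187
m_b = ½√(2·62.41 + 2·132.25 − 196) = ½√193.32 ≈ ½·13.904 ≈ 6.95198
m_c = ½√(2·62.41 + 2·196 − 132.25) = ½√384.57 ≈ ½·19.6105 ≈ 9.80523

m_a = 12.19, m_b = 6.952, m_c = 9.805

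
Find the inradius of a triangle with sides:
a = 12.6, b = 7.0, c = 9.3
r = Area/s where s is the semi-perimeter.
s = (12.6 + 7.0 + 9.3)/2 = 28.9/2 = 14.45
Area = √(s(s−a)(s−b)(s−c)) = √(14.45·1.85·7.45·5.15) ≈ √1025.66 ≈ 32.0259
r ≈ 32.0259/14.45 ≈ 2.21633

r = 2.216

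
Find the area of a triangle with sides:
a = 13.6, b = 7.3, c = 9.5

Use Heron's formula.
s = (13.6 + 7.3 + 9.5)/2 = 30.4/2 = 15.2
s − a = 1.6, s − b = 7.9, s − c = 5.7
s(s−a)(s−b)(s−c) = 15.2·1.6·7.9·5.7 ≈ 1095.13
Area = √1095.13 ≈ 33.0927

Area = 33.09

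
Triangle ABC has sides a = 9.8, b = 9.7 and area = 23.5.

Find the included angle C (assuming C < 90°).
Area = ½·a·b·sin(C)  ⇒  sin(C) = 2·Area/(a·b) = 2·23.5/(9.8·9.7) = 47/95.06 ≈ 0.494425
C = arcsin(0.494425) ≈ 29.6318° (taking the acute solution since C < 90°)

C = 29.63°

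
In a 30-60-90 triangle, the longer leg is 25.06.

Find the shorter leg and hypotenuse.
In a 30-60-90 triangle the sides are in ratio 1 : √3 : 2, so short leg = long leg/√3 and hypotenuse = 2·(short leg).
Short leg = 25.06/√3 ≈ 25.06/1.73205 ≈ 14.4684
Hypotenuse = 2·14.4684 ≈ 28.9368

Short leg = 14.47, Hypotenuse = 28.94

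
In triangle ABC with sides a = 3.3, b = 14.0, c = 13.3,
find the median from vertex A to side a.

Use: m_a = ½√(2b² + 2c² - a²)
m_a = ½√(2·14.0² + 2·13.3² − 3.3²) = ½√(2·196 + 2·176.89 − 10.89) = ½√(392 + 353.78 − 10.89) = ½√734.89
√734.89 ≈ 27.1089, so m_a ≈ 13.5544

m_a = 13.55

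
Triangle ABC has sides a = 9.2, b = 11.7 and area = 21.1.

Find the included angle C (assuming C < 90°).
Area = ½·a·b·sin(C)  ⇒  sin(C) = 2·Area/(a·b) = 2·21.1/(9.2·11.7) = 42.2/107.64 ≈ 0.392048
C = arcsin(0.392048) ≈ 23.082° (taking the acute solution since C < 90°)

C = 23.08°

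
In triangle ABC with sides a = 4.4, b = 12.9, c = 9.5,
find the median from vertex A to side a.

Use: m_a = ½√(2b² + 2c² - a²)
m_a = ½√(2·12.9² + 2·9.5² − 4.4²) = ½√(2·166.41 + 2·90.25 − 19.36) = ½√(332.82 + 180.5 − 19.36) = ½√493.96
√493.96 ≈ 22.2252, so m_a ≈ 11.1126

m_a = 11.11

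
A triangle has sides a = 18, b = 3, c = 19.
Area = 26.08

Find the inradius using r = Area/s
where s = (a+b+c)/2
s = (18 + 3 + 19)/2 = 40/2 = 20
r = Area/s = 26.08/20 ≈ 1.304

r = 1.304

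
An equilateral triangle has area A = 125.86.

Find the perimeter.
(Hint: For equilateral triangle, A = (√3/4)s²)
A = (√3/4)s²  ⇒  s² = 4A/√3 = 4·125.86/√3 = 503.44/1.73205 ≈ 290.661
s ≈ √290.661 ≈ 17.0488
Perimeter = 3s ≈ 3·17.0488 ≈ 51.1464

Perimeter = 51.15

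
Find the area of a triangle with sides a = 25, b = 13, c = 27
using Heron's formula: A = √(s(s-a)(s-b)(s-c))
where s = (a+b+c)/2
s = (25 + 13 + 27)/2 = 65/2 = 32.5
s − a = 7.5, s − b = 19.5, s − c = 5.5
s(s−a)(s−b)(s−c) = 32.5·7.5·19.5·5.5 = 26142.1875
Area = √26142.1875 ≈ 161.685

s = 32.5, Area = 161.7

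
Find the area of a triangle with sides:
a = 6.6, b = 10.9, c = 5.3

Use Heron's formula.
s = (6.6 + 10.9 + 5.3)/2 = 22.8/2 = 11.4
s − a = 4.8, s − b = 0.5, s − c = 6.1
s(s−a)(s−b)(s−c) = 11.4·4.8·0.5·6.1 ≈ 166.896
Area = √166.896 ≈ 12.9188

Area = 12.92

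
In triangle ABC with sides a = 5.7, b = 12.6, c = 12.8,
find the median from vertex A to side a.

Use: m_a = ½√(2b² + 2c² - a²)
m_a = ½√(2·12.6² + 2·12.8² − 5.7²) = ½√(2·158.76 + 2·163.84 − 32.49) = ½√(317.52 + 327.68 − 32.49) = ½√612.71
√612.71 ≈ 24.753, so m_a ≈ 12.3765

m_a = 12.38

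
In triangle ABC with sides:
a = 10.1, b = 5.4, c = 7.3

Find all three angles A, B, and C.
Law of cosines for each angle (a² = 102.01, b² = 29.16, c² = 53.29):
cos(A) = (b² + c² − a²)/(2bc) = (29.16 + 53.29 − 102.01)/(2·5.4·7.3) = -19.56/78.84 ≈ -0.248097  ⇒  A ≈ 104.365°
cos(B) = (a² + c² − b²)/(2ac) = (102.01 + 53.29 − 29.16)/(2·10.1·7.3) = 126.14/147.46 ≈ 0.855418  ⇒  B ≈ 31.194°
cos(C) = (a² + b² − c²)/(2ab) = (102.01 + 29.16 − 53.29)/(2·10.1·5.4) = 77.88/109.08 ≈ 0.713971  ⇒  C ≈ 44.441°
Check: A + B + C ≈ 180°

A = 104.4°, B = 31.19°, C = 44.44°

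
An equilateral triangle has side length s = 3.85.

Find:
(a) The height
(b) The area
(a) The height splits the triangle into two 30-60-90 halves: h = s·√3/2 = 3.85·1.73205/2 ≈ 6.6684/2 ≈ 3.3342
(b) Area = (√3/4)·s² = (√3/4)·3.85² = (√3/4)·14.8225 ≈ 0.433013·14.8225 ≈ 6.41833

Height = 3.334, Area = 6.418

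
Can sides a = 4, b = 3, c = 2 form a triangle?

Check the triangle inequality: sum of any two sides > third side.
a + b vs c: 4 + 3 = 7 > 2  ✓
a + c vs b: 4 + 2 = 6 > 3  ✓
b + c vs a: 3 + 2 = 5 > 4  ✓

Yes, triangle inequality satisfied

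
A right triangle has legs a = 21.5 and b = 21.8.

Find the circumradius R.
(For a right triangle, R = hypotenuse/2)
Hypotenuse c = √(a² + b²) = √(462.25 + 475.24) = √937.49 ≈ 30.6185
R = c/2 ≈ 30.6185/2 ≈ 15.3092

R = 15.31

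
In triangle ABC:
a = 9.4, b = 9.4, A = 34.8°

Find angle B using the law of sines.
a/sin(A) = b/sin(B)  ⇒  sin(B) = b·sin(A)/a = 9.4·sin(34.8°)/9.4
sin(34.8°) ≈ 0.570714
sin(B) ≈ 9.4·0.570714/9.4 ≈ 5.36471/9.4 ≈ 0.570714
B = arcsin(0.570714) ≈ 34.8°
(Since b ≤ a we need B ≤ A, so the obtuse alternative 180° − 34.8° ≈ 145.2° is rejected.)

B = 34.8°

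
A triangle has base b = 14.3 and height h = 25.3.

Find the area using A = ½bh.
A = ½·b·h = ½·14.3·25.3 = ½·361.79 = 180.895

Area = 180.895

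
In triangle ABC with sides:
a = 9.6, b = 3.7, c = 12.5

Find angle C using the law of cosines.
c² = a² + b² − 2ab·cos(C)  ⇒  cos(C) = (a² + b² − c²)/(2ab)
cos(C) = (9.6² + 3.7² − 12.5²)/(2·9.6·3.7) = (92.16 + 13.69 − 156.25)/71.04 = -50.4/71.04 ≈ -0.709459
C = arccos(-0.709459) ≈ 135.191°

C = 135.2°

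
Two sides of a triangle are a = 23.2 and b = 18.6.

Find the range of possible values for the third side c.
Triangle inequality: |a − b| < c < a + b
|a − b| = |23.2 − 18.6| = 4.6
a + b = 23.2 + 18.6 = 41.8

4.6 < c < 41.8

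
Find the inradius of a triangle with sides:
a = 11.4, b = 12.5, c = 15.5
r = Area/s where s is the semi-perimeter.
s = (11.4 + 12.5 + 15.5)/2 = 39.4/2 = 19.7
Area = √(s(s−a)(s−b)(s−c)) = √(19.7·8.3·7.2·4.2) ≈ √4944.54 ≈ 70.3174
r ≈ 70.3174/19.7 ≈ 3.56941

r = 3.569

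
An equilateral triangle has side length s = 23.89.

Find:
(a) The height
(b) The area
(a) The height splits the triangle into two 30-60-90 halves: h = s·√3/2 = 23.89·1.73205/2 ≈ 41.3787/2 ≈ 20.6893
(b) Area = (√3/4)·s² = (√3/4)·23.89² = (√3/4)·570.7321 ≈ 0.433013·570.7321 ≈ 247.134

Height = 20.69, Area = 247.1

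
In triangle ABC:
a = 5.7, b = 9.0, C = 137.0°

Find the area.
Two sides and the included angle (SAS): A = ½·a·b·sin(C) = ½·5.7·9.0·sin(137.0°)
sin(137.0°) ≈ 0.681998
A ≈ ½·51.3·0.681998 = 25.65·0.681998 ≈ 17.4933

Area = 17.49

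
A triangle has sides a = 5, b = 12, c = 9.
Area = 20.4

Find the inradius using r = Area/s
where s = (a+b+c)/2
s = (5 + 12 + 9)/2 = 26/2 = 13
r = Area/s = 20.4/13 ≈ 1.56923

r = 1.569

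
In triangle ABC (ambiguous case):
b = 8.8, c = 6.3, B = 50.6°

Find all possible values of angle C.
b/sin(B) = c/sin(C)  ⇒  sin(C) = c·sin(B)/b = 6.3·sin(50.6°)/8.8
sin(50.6°) ≈ 0.772734
sin(C) ≈ 6.3·0.772734/8.8 ≈ 4.86822/8.8 ≈ 0.553207
Candidate 1: C₁ = arcsin(0.553207) ≈ 33.5873°  →  A = 180° − 50.6° − 33.5873° ≈ 95.8127° > 0, valid
Candidate 2: C₂ = 180° − C₁ ≈ 146.413°  →  A = 180° − 50.6° − 146.413° ≈ -17.0127° ≤ 0, not a valid triangle

C = 33.59° (one solution)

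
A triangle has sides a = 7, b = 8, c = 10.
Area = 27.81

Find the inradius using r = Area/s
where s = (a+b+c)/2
s = (7 + 8 + 10)/2 = 25/2 = 12.5
r = Area/s = 27.81/12.5 ≈ 2.2248

r = 2.225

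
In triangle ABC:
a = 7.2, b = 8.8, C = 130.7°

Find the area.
Two sides and the included angle (SAS): A = ½·a·b·sin(C) = ½·7.2·8.8·sin(130.7°)
sin(130.7°) ≈ 0.758134
A ≈ ½·63.36·0.758134 = 31.68·0.758134 ≈ 24.0177

Area = 24.02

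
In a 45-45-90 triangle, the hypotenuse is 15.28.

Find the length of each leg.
In a 45-45-90 triangle hypotenuse = leg·√2, so leg = hypotenuse/√2.
Leg = 15.28/√2 ≈ 15.28/1.41421 ≈ 10.8046

Each leg = 10.8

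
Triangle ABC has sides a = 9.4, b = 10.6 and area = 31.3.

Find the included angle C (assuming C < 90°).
Area = ½·a·b·sin(C)  ⇒  sin(C) = 2·Area/(a·b) = 2·31.3/(9.4·10.6) = 62.6/99.64 ≈ 0.628262
C = arcsin(0.628262) ≈ 38.922° (taking the acute solution since C < 90°)

C = 38.92°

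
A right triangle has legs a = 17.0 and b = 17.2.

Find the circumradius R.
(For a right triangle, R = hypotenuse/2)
Hypotenuse c = √(a² + b²) = √(289 + 295.84) = √584.84 ≈ 24.1835
R = c/2 ≈ 24.1835/2 ≈ 12.0917

R = 12.09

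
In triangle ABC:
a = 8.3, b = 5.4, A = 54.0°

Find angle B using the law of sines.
a/sin(A) = b/sin(B)  ⇒  sin(B) = b·sin(A)/a = 5.4·sin(54.0°)/8.3
sin(54.0°) ≈ 0.809017
sin(B) ≈ 5.4·0.809017/8.3 ≈ 4.36869/8.3 ≈ 0.526348
B = arcsin(0.526348) ≈ 31.7591°
(Since b ≤ a we need B ≤ A, so the obtuse alternative 180° − 31.7591° ≈ 148.241° is rejected.)

B = 31.76°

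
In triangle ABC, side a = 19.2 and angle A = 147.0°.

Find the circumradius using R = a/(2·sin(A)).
R = a/(2·sin(A)) = 19.2/(2·sin(147.0°))
sin(147.0°) ≈ 0.544639
R ≈ 19.2/(2·0.544639) = 19.2/1.08928 ≈ 17.6264

R = 17.63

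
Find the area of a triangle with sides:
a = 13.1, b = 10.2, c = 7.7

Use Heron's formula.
s = (13.1 + 10.2 + 7.7)/2 = 31/2 = 15.5
s − a = 2.4, s − b = 5.3, s − c = 7.8
s(s−a)(s−b)(s−c) = 15.5·2.4·5.3·7.8 ≈ 1537.85
Area = √1537.85 ≈ 39.2154

Area = 39.22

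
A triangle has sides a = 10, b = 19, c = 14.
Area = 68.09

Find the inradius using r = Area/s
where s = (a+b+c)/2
s = (10 + 19 + 14)/2 = 43/2 = 21.5
r = Area/s = 68.09/21.5 ≈ 3.16698

r = 3.167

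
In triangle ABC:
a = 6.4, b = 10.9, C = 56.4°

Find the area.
Two sides and the included angle (SAS): A = ½·a·b·sin(C) = ½·6.4·10.9·sin(56.4°)
sin(56.4°) ≈ 0.832921
A ≈ ½·69.76·0.832921 = 34.88·0.832921 ≈ 29.0523

Area = 29.05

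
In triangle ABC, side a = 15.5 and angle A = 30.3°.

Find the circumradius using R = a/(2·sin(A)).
R = a/(2·sin(A)) = 15.5/(2·sin(30.3°))
sin(30.3°) ≈ 0.504528
R ≈ 15.5/(2·0.504528) = 15.5/1.00906 ≈ 15.3609

R = 15.36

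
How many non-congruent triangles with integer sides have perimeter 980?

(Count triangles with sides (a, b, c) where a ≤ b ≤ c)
Let a ≤ b ≤ c with a + b + c = 980. The only binding inequality is a + b > c, i.e. 980 − c > c, so c < 980/2; and c ≥ 980/3 since c is the largest side.
So 327 ≤ c ≤ 489. For each c, b runs from ⌈(980 − c)/2⌉ up to c (then a = 980 − b − c satisfies 1 ≤ a ≤ b automatically), giving c − ⌈(980 − c)/2⌉ + 1 choices.
Summing over c: 1 + 3 + 4 + 6 + … + 243 + 244  (163 terms, c = 327, …, 489) = 20008
Check (closed form: nearest integer to p²/48 for even p, (p+3)²/48 for odd p): 980²/48 = 960400/48 ≈ 20008.33 → 20008

20008 triangles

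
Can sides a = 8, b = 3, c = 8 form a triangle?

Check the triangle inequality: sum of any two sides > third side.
a + b vs c: 8 + 3 = 11 > 8  ✓
a + c vs b: 8 + 8 = 16 > 3  ✓
b + c vs a: 3 + 8 = 11 > 8  ✓

Yes, triangle inequality satisfied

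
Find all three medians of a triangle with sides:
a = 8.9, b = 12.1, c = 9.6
Median formula: m_a = ½√(2b² + 2c² − a²) (and cyclically). a² = 79.21, b² = 146.41, c² = 92.16.
m_a = ½√(2·146.41 + 2·92.16 − 79.21) = ½√397.93 ≈ ½·19.9482 ≈ 9.97409
m_b = ½√(2·79.21 + 2·92.16 − 146.41) = ½√196.33 ≈ ½·14.0118 ≈ 7.00589
m_c = ½√(2·79.21 + 2·146.41 − 92.16) = ½√359.08 ≈ ½·18.9494 ≈ 9.4747

m_a = 9.974, m_b = 7.006, m_c = 9.475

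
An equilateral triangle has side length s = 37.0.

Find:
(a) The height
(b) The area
(a) The height splits the triangle into two 30-60-90 halves: h = s·√3/2 = 37.0·1.73205/2 ≈ 64.0859/2 ≈ 32.0429
(b) Area = (√3/4)·s² = (√3/4)·37.0² = (√3/4)·1369 ≈ 0.433013·1369 ≈ 592.794

Height = 32.04, Area = 592.8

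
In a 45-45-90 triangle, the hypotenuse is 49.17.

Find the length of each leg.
In a 45-45-90 triangle hypotenuse = leg·√2, so leg = hypotenuse/√2.
Leg = 49.17/√2 ≈ 49.17/1.41421 ≈ 34.7684

Each leg = 34.77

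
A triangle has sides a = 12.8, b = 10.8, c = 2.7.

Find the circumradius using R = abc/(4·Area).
First find the area with Heron's formula.
s = (12.8 + 10.8 + 2.7)/2 = 13.15
Area = √(s(s−a)(s−b)(s−c)) = √(13.15·0.35·2.35·10.45) ≈ √113.026 ≈ 10.6314
abc = 12.8·10.8·2.7 = 373.248
R = abc/(4·Area) ≈ 373.248/(4·10.6314) = 373.248/42.5255 ≈ 8.77705

R = 8.777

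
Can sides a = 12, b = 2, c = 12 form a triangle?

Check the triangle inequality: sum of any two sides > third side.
a + b vs c: 12 + 2 = 14 > 12  ✓
a + c vs b: 12 + 12 = 24 > 2  ✓
b + c vs a: 2 + 12 = 14 > 12  ✓

Yes, triangle inequality satisfied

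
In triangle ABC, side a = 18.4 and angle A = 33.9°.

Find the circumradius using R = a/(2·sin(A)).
R = a/(2·sin(A)) = 18.4/(2·sin(33.9°))
sin(33.9°) ≈ 0.557745
R ≈ 18.4/(2·0.557745) = 18.4/1.11549 ≈ 16.495

R = 16.49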